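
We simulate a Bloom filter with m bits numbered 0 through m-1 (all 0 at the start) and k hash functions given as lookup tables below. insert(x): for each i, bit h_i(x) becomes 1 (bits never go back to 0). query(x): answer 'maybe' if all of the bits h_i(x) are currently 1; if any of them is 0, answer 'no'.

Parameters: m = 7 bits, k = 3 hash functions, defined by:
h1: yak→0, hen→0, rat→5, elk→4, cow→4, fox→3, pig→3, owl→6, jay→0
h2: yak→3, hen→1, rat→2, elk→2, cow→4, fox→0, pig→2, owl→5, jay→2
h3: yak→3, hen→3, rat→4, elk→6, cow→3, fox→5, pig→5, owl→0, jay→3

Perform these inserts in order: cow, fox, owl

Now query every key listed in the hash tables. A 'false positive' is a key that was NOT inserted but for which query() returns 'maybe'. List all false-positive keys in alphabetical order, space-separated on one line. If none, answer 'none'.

Answer: yak

Derivation:
Start: bits=0000000
After insert 'cow': sets bits 3 4 -> bits=0001100
After insert 'fox': sets bits 0 3 5 -> bits=1001110
After insert 'owl': sets bits 0 5 6 -> bits=1001111
Not inserted: elk hen jay pig rat yak — query each against bits=1001111:
query elk: checks bit2=0, bit4=1, bit6=1 (has a 0) -> no => not a false positive
query hen: checks bit0=1, bit1=0, bit3=1 (has a 0) -> no => not a false positive
query jay: checks bit0=1, bit2=0, bit3=1 (has a 0) -> no => not a false positive
query pig: checks bit2=0, bit3=1, bit5=1 (has a 0) -> no => not a false positive
query rat: checks bit2=0, bit4=1, bit5=1 (has a 0) -> no => not a false positive
query yak: checks bit0=1, bit3=1 (all 1) -> maybe => FALSE POSITIVE
False positives (alphabetical): yak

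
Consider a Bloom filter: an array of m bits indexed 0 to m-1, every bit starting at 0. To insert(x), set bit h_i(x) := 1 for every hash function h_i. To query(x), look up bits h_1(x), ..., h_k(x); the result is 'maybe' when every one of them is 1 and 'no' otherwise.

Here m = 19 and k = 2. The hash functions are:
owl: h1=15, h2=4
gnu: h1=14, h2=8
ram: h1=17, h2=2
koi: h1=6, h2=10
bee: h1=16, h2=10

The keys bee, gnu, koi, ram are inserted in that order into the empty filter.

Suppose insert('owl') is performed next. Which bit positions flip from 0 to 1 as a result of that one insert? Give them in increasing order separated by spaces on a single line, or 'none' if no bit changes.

Answer: 4 15

Derivation:
Start: bits=0000000000000000000
After insert 'bee': sets bits 10 16 -> bits=0000000000100000100
After insert 'gnu': sets bits 8 14 -> bits=0000000010100010100
After insert 'koi': sets bits 6 10 -> bits=0000001010100010100
After insert 'ram': sets bits 2 17 -> bits=0010001010100010110
insert 'owl' would touch bits 4 15; currently bit4=0, bit15=0
Bits that are 0 among those (would change 0->1): 4 15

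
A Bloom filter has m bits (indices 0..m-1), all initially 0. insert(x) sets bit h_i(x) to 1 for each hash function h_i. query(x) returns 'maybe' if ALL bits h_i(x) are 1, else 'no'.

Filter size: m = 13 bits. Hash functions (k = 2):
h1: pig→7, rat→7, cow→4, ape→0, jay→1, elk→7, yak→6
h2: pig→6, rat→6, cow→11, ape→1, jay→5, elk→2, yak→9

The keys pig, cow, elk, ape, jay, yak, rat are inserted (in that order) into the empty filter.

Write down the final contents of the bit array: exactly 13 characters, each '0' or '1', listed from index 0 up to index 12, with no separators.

Answer: 1110111101010

Derivation:
Start: bits=0000000000000
After insert 'pig': sets bits 6 7 -> bits=0000001100000
After insert 'cow': sets bits 4 11 -> bits=0000101100010
After insert 'elk': sets bits 2 7 -> bits=0010101100010
After insert 'ape': sets bits 0 1 -> bits=1110101100010
After insert 'jay': sets bits 1 5 -> bits=1110111100010
After insert 'yak': sets bits 6 9 -> bits=1110111101010
After insert 'rat': sets bits 6 7 -> bits=1110111101010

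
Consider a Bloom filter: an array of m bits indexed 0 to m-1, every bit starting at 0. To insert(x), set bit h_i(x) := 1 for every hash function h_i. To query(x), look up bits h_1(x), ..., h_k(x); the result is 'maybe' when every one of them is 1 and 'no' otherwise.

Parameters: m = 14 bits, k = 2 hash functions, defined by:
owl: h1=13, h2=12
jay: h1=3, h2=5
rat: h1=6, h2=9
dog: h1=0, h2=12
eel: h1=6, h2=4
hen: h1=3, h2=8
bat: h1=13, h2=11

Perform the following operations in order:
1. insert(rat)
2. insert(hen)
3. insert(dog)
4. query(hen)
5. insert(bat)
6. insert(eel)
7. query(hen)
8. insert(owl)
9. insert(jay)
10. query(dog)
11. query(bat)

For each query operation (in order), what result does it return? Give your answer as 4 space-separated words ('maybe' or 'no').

Answer: maybe maybe maybe maybe

Derivation:
Start: bits=00000000000000
Op 1: insert rat -> sets bits 6 9 -> bits=00000010010000
Op 2: insert hen -> sets bits 3 8 -> bits=00010010110000
Op 3: insert dog -> sets bits 0 12 -> bits=10010010110010
Op 4: query hen -> checks bit3=1, bit8=1 (all 1) -> maybe
Op 5: insert bat -> sets bits 11 13 -> bits=10010010110111
Op 6: insert eel -> sets bits 4 6 -> bits=10011010110111
Op 7: query hen -> checks bit3=1, bit8=1 (all 1) -> maybe
Op 8: insert owl -> sets bits 12 13 -> bits=10011010110111
Op 9: insert jay -> sets bits 3 5 -> bits=10011110110111
Op 10: query dog -> checks bit0=1, bit12=1 (all 1) -> maybe
Op 11: query bat -> checks bit11=1, bit13=1 (all 1) -> maybe
Query results in order: maybe maybe maybe maybe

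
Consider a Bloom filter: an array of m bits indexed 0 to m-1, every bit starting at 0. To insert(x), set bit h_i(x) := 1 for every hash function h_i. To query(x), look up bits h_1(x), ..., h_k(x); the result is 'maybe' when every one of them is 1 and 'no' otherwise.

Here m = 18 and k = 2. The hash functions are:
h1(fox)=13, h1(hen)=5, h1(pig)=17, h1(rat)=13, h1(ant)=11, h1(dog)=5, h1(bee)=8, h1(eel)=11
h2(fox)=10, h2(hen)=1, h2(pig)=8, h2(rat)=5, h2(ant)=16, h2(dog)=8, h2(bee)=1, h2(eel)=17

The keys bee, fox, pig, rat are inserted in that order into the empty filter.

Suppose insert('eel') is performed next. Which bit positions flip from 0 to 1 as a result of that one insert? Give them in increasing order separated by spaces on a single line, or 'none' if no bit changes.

Answer: 11

Derivation:
Start: bits=000000000000000000
After insert 'bee': sets bits 1 8 -> bits=010000001000000000
After insert 'fox': sets bits 10 13 -> bits=010000001010010000
After insert 'pig': sets bits 8 17 -> bits=010000001010010001
After insert 'rat': sets bits 5 13 -> bits=010001001010010001
insert 'eel' would touch bits 11 17; currently bit11=0, bit17=1
Bits that are 0 among those (would change 0->1): 11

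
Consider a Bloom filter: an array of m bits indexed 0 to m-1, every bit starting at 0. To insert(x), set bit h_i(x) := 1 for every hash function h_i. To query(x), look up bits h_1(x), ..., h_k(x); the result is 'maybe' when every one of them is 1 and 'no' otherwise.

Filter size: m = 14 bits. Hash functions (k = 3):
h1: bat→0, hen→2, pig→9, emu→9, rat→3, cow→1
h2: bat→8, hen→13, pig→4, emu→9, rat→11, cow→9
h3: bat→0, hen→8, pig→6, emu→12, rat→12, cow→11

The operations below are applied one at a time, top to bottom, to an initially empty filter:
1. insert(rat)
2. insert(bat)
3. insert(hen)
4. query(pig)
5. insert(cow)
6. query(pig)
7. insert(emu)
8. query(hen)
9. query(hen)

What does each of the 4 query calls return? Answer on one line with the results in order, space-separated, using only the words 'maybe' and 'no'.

Start: bits=00000000000000
Op 1: insert rat -> sets bits 3 11 12 -> bits=00010000000110
Op 2: insert bat -> sets bits 0 8 -> bits=10010000100110
Op 3: insert hen -> sets bits 2 8 13 -> bits=10110000100111
Op 4: query pig -> checks bit4=0, bit6=0, bit9=0 (has a 0) -> no
Op 5: insert cow -> sets bits 1 9 11 -> bits=11110000110111
Op 6: query pig -> checks bit4=0, bit6=0, bit9=1 (has a 0) -> no
Op 7: insert emu -> sets bits 9 12 -> bits=11110000110111
Op 8: query hen -> checks bit2=1, bit8=1, bit13=1 (all 1) -> maybe
Op 9: query hen -> checks bit2=1, bit8=1, bit13=1 (all 1) -> maybe
Query results in order: no no maybe maybe

Answer: no no maybe maybe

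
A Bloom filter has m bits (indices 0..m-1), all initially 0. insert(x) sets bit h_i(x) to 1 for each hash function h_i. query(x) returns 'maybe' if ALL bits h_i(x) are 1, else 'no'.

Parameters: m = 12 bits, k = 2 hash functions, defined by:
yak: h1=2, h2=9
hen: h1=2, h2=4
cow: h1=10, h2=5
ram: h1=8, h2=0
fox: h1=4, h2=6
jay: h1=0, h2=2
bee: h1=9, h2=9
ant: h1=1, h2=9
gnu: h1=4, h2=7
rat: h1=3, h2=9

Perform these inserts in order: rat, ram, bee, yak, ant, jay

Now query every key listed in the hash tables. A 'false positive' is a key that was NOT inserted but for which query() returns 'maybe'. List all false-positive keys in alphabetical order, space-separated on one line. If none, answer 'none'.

Answer: none

Derivation:
Start: bits=000000000000
After insert 'rat': sets bits 3 9 -> bits=000100000100
After insert 'ram': sets bits 0 8 -> bits=100100001100
After insert 'bee': sets bits 9 -> bits=100100001100
After insert 'yak': sets bits 2 9 -> bits=101100001100
After insert 'ant': sets bits 1 9 -> bits=111100001100
After insert 'jay': sets bits 0 2 -> bits=111100001100
Not inserted: cow fox gnu hen — query each against bits=111100001100:
query cow: checks bit5=0, bit10=0 (has a 0) -> no => not a false positive
query fox: checks bit4=0, bit6=0 (has a 0) -> no => not a false positive
query gnu: checks bit4=0, bit7=0 (has a 0) -> no => not a false positive
query hen: checks bit2=1, bit4=0 (has a 0) -> no => not a false positive
False positives (alphabetical): none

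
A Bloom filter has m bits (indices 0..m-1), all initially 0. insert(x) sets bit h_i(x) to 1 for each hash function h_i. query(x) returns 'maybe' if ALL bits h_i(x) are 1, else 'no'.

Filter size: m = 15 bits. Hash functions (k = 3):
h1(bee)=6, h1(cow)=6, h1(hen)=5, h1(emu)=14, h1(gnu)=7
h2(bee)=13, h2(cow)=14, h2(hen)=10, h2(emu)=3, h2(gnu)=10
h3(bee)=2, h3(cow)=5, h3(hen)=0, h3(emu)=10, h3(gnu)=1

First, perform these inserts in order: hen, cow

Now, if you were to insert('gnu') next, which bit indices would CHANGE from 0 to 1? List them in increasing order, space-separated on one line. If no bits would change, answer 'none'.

Start: bits=000000000000000
After insert 'hen': sets bits 0 5 10 -> bits=100001000010000
After insert 'cow': sets bits 5 6 14 -> bits=100001100010001
insert 'gnu' would touch bits 1 7 10; currently bit1=0, bit7=0, bit10=1
Bits that are 0 among those (would change 0->1): 1 7

Answer: 1 7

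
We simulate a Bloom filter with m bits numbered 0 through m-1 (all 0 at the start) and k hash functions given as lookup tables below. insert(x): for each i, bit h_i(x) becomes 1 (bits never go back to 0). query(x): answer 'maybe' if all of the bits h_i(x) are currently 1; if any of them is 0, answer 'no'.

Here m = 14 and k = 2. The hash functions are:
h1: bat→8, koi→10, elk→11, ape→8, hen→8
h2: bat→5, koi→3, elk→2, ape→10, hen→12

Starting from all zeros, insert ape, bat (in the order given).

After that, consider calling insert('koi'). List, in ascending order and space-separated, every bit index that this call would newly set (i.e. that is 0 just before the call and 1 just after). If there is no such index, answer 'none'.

Start: bits=00000000000000
After insert 'ape': sets bits 8 10 -> bits=00000000101000
After insert 'bat': sets bits 5 8 -> bits=00000100101000
insert 'koi' would touch bits 3 10; currently bit3=0, bit10=1
Bits that are 0 among those (would change 0->1): 3

Answer: 3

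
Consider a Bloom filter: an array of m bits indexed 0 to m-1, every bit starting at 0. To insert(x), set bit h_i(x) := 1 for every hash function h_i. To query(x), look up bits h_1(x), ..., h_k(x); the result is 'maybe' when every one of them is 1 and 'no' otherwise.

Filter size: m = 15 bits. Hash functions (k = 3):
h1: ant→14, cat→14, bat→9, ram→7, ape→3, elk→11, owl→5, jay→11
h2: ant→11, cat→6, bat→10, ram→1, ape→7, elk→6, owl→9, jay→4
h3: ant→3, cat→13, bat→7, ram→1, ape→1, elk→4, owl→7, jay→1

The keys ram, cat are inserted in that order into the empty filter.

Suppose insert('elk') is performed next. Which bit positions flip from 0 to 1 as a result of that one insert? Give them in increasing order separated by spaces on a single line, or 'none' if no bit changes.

Start: bits=000000000000000
After insert 'ram': sets bits 1 7 -> bits=010000010000000
After insert 'cat': sets bits 6 13 14 -> bits=010000110000011
insert 'elk' would touch bits 4 6 11; currently bit4=0, bit6=1, bit11=0
Bits that are 0 among those (would change 0->1): 4 11

Answer: 4 11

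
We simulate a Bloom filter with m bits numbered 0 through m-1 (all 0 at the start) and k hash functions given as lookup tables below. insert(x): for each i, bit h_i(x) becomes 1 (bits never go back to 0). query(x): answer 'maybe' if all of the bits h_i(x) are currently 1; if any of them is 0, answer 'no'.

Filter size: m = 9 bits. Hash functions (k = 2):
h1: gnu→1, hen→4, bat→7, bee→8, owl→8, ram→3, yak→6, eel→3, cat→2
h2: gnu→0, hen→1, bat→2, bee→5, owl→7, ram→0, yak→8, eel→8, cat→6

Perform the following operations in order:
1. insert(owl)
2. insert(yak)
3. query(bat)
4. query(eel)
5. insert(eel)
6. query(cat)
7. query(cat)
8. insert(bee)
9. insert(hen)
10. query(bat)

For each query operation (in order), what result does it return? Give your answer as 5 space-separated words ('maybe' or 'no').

Start: bits=000000000
Op 1: insert owl -> sets bits 7 8 -> bits=000000011
Op 2: insert yak -> sets bits 6 8 -> bits=000000111
Op 3: query bat -> checks bit2=0, bit7=1 (has a 0) -> no
Op 4: query eel -> checks bit3=0, bit8=1 (has a 0) -> no
Op 5: insert eel -> sets bits 3 8 -> bits=000100111
Op 6: query cat -> checks bit2=0, bit6=1 (has a 0) -> no
Op 7: query cat -> checks bit2=0, bit6=1 (has a 0) -> no
Op 8: insert bee -> sets bits 5 8 -> bits=000101111
Op 9: insert hen -> sets bits 1 4 -> bits=010111111
Op 10: query bat -> checks bit2=0, bit7=1 (has a 0) -> no
Query results in order: no no no no no

Answer: no no no no no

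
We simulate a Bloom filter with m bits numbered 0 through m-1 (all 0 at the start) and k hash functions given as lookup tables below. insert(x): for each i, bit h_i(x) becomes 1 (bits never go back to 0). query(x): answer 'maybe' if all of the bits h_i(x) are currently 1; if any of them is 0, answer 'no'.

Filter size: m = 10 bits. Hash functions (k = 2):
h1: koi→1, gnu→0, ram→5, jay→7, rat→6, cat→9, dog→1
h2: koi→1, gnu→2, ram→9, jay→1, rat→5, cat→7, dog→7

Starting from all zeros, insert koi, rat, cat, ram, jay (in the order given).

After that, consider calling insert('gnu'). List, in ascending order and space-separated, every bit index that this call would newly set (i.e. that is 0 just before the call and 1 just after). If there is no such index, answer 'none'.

Start: bits=0000000000
After insert 'koi': sets bits 1 -> bits=0100000000
After insert 'rat': sets bits 5 6 -> bits=0100011000
After insert 'cat': sets bits 7 9 -> bits=0100011101
After insert 'ram': sets bits 5 9 -> bits=0100011101
After insert 'jay': sets bits 1 7 -> bits=0100011101
insert 'gnu' would touch bits 0 2; currently bit0=0, bit2=0
Bits that are 0 among those (would change 0->1): 0 2

Answer: 0 2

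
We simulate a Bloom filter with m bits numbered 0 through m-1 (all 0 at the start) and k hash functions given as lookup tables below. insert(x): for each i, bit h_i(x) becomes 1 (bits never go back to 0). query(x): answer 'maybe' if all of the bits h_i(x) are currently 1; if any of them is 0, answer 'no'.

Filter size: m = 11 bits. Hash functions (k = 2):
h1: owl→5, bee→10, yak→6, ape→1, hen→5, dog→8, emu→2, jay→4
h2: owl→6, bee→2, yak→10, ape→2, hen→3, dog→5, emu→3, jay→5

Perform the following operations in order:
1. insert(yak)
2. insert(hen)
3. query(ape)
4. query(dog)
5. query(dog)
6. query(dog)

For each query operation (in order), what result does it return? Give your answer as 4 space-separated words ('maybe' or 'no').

Answer: no no no no

Derivation:
Start: bits=00000000000
Op 1: insert yak -> sets bits 6 10 -> bits=00000010001
Op 2: insert hen -> sets bits 3 5 -> bits=00010110001
Op 3: query ape -> checks bit1=0, bit2=0 (has a 0) -> no
Op 4: query dog -> checks bit5=1, bit8=0 (has a 0) -> no
Op 5: query dog -> checks bit5=1, bit8=0 (has a 0) -> no
Op 6: query dog -> checks bit5=1, bit8=0 (has a 0) -> no
Query results in order: no no no no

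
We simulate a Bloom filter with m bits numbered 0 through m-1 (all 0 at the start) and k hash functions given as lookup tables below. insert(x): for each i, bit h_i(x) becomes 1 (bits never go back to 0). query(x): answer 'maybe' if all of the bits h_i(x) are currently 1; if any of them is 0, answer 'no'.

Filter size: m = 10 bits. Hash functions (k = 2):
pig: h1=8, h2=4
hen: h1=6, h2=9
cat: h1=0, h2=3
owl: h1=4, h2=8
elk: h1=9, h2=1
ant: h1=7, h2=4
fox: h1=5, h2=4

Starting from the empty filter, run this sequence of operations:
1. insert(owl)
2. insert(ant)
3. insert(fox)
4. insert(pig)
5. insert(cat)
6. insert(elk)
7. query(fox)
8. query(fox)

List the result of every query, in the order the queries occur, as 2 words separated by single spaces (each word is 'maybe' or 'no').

Start: bits=0000000000
Op 1: insert owl -> sets bits 4 8 -> bits=0000100010
Op 2: insert ant -> sets bits 4 7 -> bits=0000100110
Op 3: insert fox -> sets bits 4 5 -> bits=0000110110
Op 4: insert pig -> sets bits 4 8 -> bits=0000110110
Op 5: insert cat -> sets bits 0 3 -> bits=1001110110
Op 6: insert elk -> sets bits 1 9 -> bits=1101110111
Op 7: query fox -> checks bit4=1, bit5=1 (all 1) -> maybe
Op 8: query fox -> checks bit4=1, bit5=1 (all 1) -> maybe
Query results in order: maybe maybe

Answer: maybe maybe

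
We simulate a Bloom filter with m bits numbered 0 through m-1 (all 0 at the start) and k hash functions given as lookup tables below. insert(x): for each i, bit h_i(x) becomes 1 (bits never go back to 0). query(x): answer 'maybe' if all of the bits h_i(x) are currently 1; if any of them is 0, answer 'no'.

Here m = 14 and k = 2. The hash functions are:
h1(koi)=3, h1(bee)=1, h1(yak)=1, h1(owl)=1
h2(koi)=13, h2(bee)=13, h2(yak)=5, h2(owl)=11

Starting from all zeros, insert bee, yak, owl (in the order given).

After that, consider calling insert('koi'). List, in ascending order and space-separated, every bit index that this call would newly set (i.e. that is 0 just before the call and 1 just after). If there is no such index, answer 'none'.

Answer: 3

Derivation:
Start: bits=00000000000000
After insert 'bee': sets bits 1 13 -> bits=01000000000001
After insert 'yak': sets bits 1 5 -> bits=01000100000001
After insert 'owl': sets bits 1 11 -> bits=01000100000101
insert 'koi' would touch bits 3 13; currently bit3=0, bit13=1
Bits that are 0 among those (would change 0->1): 3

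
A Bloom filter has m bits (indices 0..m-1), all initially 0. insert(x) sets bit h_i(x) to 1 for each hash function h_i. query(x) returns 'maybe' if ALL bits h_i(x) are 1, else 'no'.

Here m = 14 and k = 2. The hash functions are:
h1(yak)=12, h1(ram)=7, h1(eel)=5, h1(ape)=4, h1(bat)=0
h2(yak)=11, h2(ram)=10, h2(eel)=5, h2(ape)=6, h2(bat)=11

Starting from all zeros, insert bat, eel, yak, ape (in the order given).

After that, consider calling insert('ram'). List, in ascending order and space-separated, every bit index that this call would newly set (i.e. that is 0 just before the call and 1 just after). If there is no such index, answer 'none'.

Answer: 7 10

Derivation:
Start: bits=00000000000000
After insert 'bat': sets bits 0 11 -> bits=10000000000100
After insert 'eel': sets bits 5 -> bits=10000100000100
After insert 'yak': sets bits 11 12 -> bits=10000100000110
After insert 'ape': sets bits 4 6 -> bits=10001110000110
insert 'ram' would touch bits 7 10; currently bit7=0, bit10=0
Bits that are 0 among those (would change 0->1): 7 10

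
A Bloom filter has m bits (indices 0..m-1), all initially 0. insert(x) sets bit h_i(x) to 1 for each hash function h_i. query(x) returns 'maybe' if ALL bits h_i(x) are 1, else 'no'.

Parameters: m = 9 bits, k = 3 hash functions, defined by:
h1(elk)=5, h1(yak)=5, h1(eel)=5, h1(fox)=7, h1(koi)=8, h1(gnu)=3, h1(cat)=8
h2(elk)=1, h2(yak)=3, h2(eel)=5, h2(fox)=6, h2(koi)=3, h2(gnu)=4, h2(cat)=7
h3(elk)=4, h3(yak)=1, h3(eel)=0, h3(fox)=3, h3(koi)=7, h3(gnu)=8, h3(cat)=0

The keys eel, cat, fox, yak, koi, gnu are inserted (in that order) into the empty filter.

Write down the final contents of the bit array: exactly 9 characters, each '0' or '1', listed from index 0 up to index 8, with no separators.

Start: bits=000000000
After insert 'eel': sets bits 0 5 -> bits=100001000
After insert 'cat': sets bits 0 7 8 -> bits=100001011
After insert 'fox': sets bits 3 6 7 -> bits=100101111
After insert 'yak': sets bits 1 3 5 -> bits=110101111
After insert 'koi': sets bits 3 7 8 -> bits=110101111
After insert 'gnu': sets bits 3 4 8 -> bits=110111111

Answer: 110111111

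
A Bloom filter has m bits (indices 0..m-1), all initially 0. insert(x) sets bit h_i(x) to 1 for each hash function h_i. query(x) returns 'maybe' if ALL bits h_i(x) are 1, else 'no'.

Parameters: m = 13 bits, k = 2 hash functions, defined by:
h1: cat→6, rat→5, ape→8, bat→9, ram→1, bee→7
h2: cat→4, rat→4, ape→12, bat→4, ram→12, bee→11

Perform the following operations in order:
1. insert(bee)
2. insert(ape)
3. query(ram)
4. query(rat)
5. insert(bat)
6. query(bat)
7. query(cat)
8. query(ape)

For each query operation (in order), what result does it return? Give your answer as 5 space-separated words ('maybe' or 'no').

Start: bits=0000000000000
Op 1: insert bee -> sets bits 7 11 -> bits=0000000100010
Op 2: insert ape -> sets bits 8 12 -> bits=0000000110011
Op 3: query ram -> checks bit1=0, bit12=1 (has a 0) -> no
Op 4: query rat -> checks bit4=0, bit5=0 (has a 0) -> no
Op 5: insert bat -> sets bits 4 9 -> bits=0000100111011
Op 6: query bat -> checks bit4=1, bit9=1 (all 1) -> maybe
Op 7: query cat -> checks bit4=1, bit6=0 (has a 0) -> no
Op 8: query ape -> checks bit8=1, bit12=1 (all 1) -> maybe
Query results in order: no no maybe no maybe

Answer: no no maybe no maybe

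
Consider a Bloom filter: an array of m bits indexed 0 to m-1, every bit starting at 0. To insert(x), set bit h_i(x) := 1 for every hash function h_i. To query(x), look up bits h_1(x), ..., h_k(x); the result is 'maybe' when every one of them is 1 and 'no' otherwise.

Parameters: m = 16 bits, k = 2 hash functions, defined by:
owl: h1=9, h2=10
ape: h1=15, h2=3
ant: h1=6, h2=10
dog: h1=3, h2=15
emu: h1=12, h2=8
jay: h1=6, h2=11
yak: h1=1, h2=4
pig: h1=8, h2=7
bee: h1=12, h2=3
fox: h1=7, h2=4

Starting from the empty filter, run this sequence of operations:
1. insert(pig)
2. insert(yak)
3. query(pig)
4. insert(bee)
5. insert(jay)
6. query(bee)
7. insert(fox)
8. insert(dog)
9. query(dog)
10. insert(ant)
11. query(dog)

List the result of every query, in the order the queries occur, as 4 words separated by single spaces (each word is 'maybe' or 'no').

Start: bits=0000000000000000
Op 1: insert pig -> sets bits 7 8 -> bits=0000000110000000
Op 2: insert yak -> sets bits 1 4 -> bits=0100100110000000
Op 3: query pig -> checks bit7=1, bit8=1 (all 1) -> maybe
Op 4: insert bee -> sets bits 3 12 -> bits=0101100110001000
Op 5: insert jay -> sets bits 6 11 -> bits=0101101110011000
Op 6: query bee -> checks bit3=1, bit12=1 (all 1) -> maybe
Op 7: insert fox -> sets bits 4 7 -> bits=0101101110011000
Op 8: insert dog -> sets bits 3 15 -> bits=0101101110011001
Op 9: query dog -> checks bit3=1, bit15=1 (all 1) -> maybe
Op 10: insert ant -> sets bits 6 10 -> bits=0101101110111001
Op 11: query dog -> checks bit3=1, bit15=1 (all 1) -> maybe
Query results in order: maybe maybe maybe maybe

Answer: maybe maybe maybe maybe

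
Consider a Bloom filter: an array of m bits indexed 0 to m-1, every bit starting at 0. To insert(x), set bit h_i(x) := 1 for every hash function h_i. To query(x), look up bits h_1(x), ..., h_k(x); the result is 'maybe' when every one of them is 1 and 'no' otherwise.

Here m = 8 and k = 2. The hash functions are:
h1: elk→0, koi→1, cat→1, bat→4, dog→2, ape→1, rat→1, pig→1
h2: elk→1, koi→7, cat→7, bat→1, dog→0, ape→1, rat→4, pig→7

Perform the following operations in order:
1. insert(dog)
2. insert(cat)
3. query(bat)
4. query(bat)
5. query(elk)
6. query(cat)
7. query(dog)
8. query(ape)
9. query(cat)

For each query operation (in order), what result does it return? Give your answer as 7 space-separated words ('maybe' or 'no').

Answer: no no maybe maybe maybe maybe maybe

Derivation:
Start: bits=00000000
Op 1: insert dog -> sets bits 0 2 -> bits=10100000
Op 2: insert cat -> sets bits 1 7 -> bits=11100001
Op 3: query bat -> checks bit1=1, bit4=0 (has a 0) -> no
Op 4: query bat -> checks bit1=1, bit4=0 (has a 0) -> no
Op 5: query elk -> checks bit0=1, bit1=1 (all 1) -> maybe
Op 6: query cat -> checks bit1=1, bit7=1 (all 1) -> maybe
Op 7: query dog -> checks bit0=1, bit2=1 (all 1) -> maybe
Op 8: query ape -> checks bit1=1 (all 1) -> maybe
Op 9: query cat -> checks bit1=1, bit7=1 (all 1) -> maybe
Query results in order: no no maybe maybe maybe maybe maybe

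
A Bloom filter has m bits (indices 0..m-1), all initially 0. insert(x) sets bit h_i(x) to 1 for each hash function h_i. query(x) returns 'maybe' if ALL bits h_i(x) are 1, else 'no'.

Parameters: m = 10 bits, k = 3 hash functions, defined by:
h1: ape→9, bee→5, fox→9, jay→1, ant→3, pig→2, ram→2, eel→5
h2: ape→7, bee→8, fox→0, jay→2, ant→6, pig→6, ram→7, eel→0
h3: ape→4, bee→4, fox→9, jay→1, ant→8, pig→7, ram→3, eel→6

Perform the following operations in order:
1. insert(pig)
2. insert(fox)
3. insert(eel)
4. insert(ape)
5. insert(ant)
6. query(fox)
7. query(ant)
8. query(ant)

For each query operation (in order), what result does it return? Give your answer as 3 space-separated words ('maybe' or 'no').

Answer: maybe maybe maybe

Derivation:
Start: bits=0000000000
Op 1: insert pig -> sets bits 2 6 7 -> bits=0010001100
Op 2: insert fox -> sets bits 0 9 -> bits=1010001101
Op 3: insert eel -> sets bits 0 5 6 -> bits=1010011101
Op 4: insert ape -> sets bits 4 7 9 -> bits=1010111101
Op 5: insert ant -> sets bits 3 6 8 -> bits=1011111111
Op 6: query fox -> checks bit0=1, bit9=1 (all 1) -> maybe
Op 7: query ant -> checks bit3=1, bit6=1, bit8=1 (all 1) -> maybe
Op 8: query ant -> checks bit3=1, bit6=1, bit8=1 (all 1) -> maybe
Query results in order: maybe maybe maybe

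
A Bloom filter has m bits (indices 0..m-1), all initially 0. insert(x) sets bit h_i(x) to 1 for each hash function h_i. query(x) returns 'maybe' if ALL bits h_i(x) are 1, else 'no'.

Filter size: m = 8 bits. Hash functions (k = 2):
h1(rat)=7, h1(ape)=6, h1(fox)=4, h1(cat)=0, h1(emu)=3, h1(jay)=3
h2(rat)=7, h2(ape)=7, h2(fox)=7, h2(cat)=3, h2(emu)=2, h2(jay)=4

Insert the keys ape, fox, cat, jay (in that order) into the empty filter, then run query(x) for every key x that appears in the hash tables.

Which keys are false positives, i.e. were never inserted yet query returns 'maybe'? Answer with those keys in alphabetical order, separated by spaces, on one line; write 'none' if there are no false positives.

Start: bits=00000000
After insert 'ape': sets bits 6 7 -> bits=00000011
After insert 'fox': sets bits 4 7 -> bits=00001011
After insert 'cat': sets bits 0 3 -> bits=10011011
After insert 'jay': sets bits 3 4 -> bits=10011011
Not inserted: emu rat — query each against bits=10011011:
query emu: checks bit2=0, bit3=1 (has a 0) -> no => not a false positive
query rat: checks bit7=1 (all 1) -> maybe => FALSE POSITIVE
False positives (alphabetical): rat

Answer: rat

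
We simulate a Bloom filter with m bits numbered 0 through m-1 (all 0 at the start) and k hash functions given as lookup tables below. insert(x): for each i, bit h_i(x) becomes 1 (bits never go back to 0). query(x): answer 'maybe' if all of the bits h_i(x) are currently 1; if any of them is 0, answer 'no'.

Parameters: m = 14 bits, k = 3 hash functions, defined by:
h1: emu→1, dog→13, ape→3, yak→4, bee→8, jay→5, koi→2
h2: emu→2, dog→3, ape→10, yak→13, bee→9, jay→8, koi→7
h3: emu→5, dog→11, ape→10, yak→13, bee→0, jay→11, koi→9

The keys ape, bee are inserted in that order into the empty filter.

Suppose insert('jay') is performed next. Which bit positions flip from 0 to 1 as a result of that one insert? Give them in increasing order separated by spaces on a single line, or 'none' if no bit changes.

Answer: 5 11

Derivation:
Start: bits=00000000000000
After insert 'ape': sets bits 3 10 -> bits=00010000001000
After insert 'bee': sets bits 0 8 9 -> bits=10010000111000
insert 'jay' would touch bits 5 8 11; currently bit5=0, bit8=1, bit11=0
Bits that are 0 among those (would change 0->1): 5 11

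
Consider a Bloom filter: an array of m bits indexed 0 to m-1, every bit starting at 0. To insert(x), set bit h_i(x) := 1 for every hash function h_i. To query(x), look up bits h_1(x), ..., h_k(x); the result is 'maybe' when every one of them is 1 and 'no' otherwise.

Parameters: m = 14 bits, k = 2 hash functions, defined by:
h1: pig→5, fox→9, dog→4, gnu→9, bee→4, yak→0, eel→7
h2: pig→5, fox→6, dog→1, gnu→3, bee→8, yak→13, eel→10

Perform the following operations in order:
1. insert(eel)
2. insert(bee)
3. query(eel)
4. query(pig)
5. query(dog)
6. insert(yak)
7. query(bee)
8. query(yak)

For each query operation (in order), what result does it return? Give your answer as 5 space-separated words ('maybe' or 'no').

Start: bits=00000000000000
Op 1: insert eel -> sets bits 7 10 -> bits=00000001001000
Op 2: insert bee -> sets bits 4 8 -> bits=00001001101000
Op 3: query eel -> checks bit7=1, bit10=1 (all 1) -> maybe
Op 4: query pig -> checks bit5=0 (has a 0) -> no
Op 5: query dog -> checks bit1=0, bit4=1 (has a 0) -> no
Op 6: insert yak -> sets bits 0 13 -> bits=10001001101001
Op 7: query bee -> checks bit4=1, bit8=1 (all 1) -> maybe
Op 8: query yak -> checks bit0=1, bit13=1 (all 1) -> maybe
Query results in order: maybe no no maybe maybe

Answer: maybe no no maybe maybe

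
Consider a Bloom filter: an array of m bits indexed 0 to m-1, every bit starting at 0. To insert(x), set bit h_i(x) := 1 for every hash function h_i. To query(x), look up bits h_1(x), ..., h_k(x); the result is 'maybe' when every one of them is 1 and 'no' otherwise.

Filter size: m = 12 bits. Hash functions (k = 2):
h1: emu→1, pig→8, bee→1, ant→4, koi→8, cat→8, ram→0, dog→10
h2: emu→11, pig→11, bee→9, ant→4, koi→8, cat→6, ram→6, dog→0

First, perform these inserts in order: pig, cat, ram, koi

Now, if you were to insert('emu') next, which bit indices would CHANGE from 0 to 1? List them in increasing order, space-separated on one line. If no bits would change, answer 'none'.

Start: bits=000000000000
After insert 'pig': sets bits 8 11 -> bits=000000001001
After insert 'cat': sets bits 6 8 -> bits=000000101001
After insert 'ram': sets bits 0 6 -> bits=100000101001
After insert 'koi': sets bits 8 -> bits=100000101001
insert 'emu' would touch bits 1 11; currently bit1=0, bit11=1
Bits that are 0 among those (would change 0->1): 1

Answer: 1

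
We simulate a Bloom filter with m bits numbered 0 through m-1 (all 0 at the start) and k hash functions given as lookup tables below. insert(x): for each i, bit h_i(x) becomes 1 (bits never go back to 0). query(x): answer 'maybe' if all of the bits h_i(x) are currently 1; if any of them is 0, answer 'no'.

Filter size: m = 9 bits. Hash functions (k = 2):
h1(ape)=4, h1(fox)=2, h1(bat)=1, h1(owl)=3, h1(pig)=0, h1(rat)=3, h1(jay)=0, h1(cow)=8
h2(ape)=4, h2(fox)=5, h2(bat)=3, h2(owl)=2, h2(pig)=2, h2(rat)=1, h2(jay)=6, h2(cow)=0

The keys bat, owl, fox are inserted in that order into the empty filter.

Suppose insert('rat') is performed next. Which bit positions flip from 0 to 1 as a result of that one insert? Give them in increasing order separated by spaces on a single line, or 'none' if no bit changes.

Answer: none

Derivation:
Start: bits=000000000
After insert 'bat': sets bits 1 3 -> bits=010100000
After insert 'owl': sets bits 2 3 -> bits=011100000
After insert 'fox': sets bits 2 5 -> bits=011101000
insert 'rat' would touch bits 1 3; currently bit1=1, bit3=1
Bits that are 0 among those (would change 0->1): none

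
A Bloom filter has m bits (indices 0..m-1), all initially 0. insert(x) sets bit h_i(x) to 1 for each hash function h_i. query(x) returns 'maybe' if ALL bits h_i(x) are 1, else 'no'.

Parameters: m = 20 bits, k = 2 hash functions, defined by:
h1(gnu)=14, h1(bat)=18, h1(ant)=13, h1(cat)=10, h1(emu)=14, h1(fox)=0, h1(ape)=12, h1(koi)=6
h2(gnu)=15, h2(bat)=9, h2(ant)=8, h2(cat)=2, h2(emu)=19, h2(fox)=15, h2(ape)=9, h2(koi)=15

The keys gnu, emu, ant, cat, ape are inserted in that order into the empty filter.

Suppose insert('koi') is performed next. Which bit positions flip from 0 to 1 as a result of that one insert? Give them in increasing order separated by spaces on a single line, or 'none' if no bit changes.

Start: bits=00000000000000000000
After insert 'gnu': sets bits 14 15 -> bits=00000000000000110000
After insert 'emu': sets bits 14 19 -> bits=00000000000000110001
After insert 'ant': sets bits 8 13 -> bits=00000000100001110001
After insert 'cat': sets bits 2 10 -> bits=00100000101001110001
After insert 'ape': sets bits 9 12 -> bits=00100000111011110001
insert 'koi' would touch bits 6 15; currently bit6=0, bit15=1
Bits that are 0 among those (would change 0->1): 6

Answer: 6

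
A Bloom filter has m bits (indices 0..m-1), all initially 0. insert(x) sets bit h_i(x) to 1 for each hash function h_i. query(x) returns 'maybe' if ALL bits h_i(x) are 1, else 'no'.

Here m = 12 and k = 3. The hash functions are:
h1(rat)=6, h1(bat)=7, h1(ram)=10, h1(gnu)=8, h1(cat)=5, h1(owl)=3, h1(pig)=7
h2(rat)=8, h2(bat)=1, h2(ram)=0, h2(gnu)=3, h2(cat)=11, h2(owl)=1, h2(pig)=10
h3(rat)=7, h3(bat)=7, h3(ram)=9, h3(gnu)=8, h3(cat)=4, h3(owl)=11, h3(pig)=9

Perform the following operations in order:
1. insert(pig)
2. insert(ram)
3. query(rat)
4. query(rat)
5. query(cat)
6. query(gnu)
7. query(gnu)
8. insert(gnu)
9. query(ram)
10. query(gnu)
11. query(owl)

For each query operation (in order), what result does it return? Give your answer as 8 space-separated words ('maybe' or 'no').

Answer: no no no no no maybe maybe no

Derivation:
Start: bits=000000000000
Op 1: insert pig -> sets bits 7 9 10 -> bits=000000010110
Op 2: insert ram -> sets bits 0 9 10 -> bits=100000010110
Op 3: query rat -> checks bit6=0, bit7=1, bit8=0 (has a 0) -> no
Op 4: query rat -> checks bit6=0, bit7=1, bit8=0 (has a 0) -> no
Op 5: query cat -> checks bit4=0, bit5=0, bit11=0 (has a 0) -> no
Op 6: query gnu -> checks bit3=0, bit8=0 (has a 0) -> no
Op 7: query gnu -> checks bit3=0, bit8=0 (has a 0) -> no
Op 8: insert gnu -> sets bits 3 8 -> bits=100100011110
Op 9: query ram -> checks bit0=1, bit9=1, bit10=1 (all 1) -> maybe
Op 10: query gnu -> checks bit3=1, bit8=1 (all 1) -> maybe
Op 11: query owl -> checks bit1=0, bit3=1, bit11=0 (has a 0) -> no
Query results in order: no no no no no maybe maybe no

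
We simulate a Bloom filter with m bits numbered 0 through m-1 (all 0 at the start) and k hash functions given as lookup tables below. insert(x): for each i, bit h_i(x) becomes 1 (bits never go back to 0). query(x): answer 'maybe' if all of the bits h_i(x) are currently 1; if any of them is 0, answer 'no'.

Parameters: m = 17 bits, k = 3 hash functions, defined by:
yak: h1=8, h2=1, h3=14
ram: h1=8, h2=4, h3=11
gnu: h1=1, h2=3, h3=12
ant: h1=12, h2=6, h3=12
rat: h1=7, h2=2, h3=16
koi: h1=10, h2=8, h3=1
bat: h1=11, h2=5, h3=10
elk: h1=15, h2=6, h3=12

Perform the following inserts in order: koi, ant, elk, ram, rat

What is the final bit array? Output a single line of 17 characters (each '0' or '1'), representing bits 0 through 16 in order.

Start: bits=00000000000000000
After insert 'koi': sets bits 1 8 10 -> bits=01000000101000000
After insert 'ant': sets bits 6 12 -> bits=01000010101010000
After insert 'elk': sets bits 6 12 15 -> bits=01000010101010010
After insert 'ram': sets bits 4 8 11 -> bits=01001010101110010
After insert 'rat': sets bits 2 7 16 -> bits=01101011101110011

Answer: 01101011101110011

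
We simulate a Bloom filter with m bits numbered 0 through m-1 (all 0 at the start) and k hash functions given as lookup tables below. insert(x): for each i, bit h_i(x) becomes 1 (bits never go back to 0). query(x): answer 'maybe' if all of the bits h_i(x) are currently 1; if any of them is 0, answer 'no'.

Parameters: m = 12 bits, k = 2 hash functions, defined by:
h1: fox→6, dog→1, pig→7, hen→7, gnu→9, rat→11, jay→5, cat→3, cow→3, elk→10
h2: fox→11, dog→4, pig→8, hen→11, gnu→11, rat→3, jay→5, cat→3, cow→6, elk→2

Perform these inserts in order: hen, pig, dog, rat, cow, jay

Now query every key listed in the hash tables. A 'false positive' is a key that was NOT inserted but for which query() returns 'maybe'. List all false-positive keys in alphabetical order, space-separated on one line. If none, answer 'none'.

Start: bits=000000000000
After insert 'hen': sets bits 7 11 -> bits=000000010001
After insert 'pig': sets bits 7 8 -> bits=000000011001
After insert 'dog': sets bits 1 4 -> bits=010010011001
After insert 'rat': sets bits 3 11 -> bits=010110011001
After insert 'cow': sets bits 3 6 -> bits=010110111001
After insert 'jay': sets bits 5 -> bits=010111111001
Not inserted: cat elk fox gnu — query each against bits=010111111001:
query cat: checks bit3=1 (all 1) -> maybe => FALSE POSITIVE
query elk: checks bit2=0, bit10=0 (has a 0) -> no => not a false positive
query fox: checks bit6=1, bit11=1 (all 1) -> maybe => FALSE POSITIVE
query gnu: checks bit9=0, bit11=1 (has a 0) -> no => not a false positive
False positives (alphabetical): cat fox

Answer: cat fox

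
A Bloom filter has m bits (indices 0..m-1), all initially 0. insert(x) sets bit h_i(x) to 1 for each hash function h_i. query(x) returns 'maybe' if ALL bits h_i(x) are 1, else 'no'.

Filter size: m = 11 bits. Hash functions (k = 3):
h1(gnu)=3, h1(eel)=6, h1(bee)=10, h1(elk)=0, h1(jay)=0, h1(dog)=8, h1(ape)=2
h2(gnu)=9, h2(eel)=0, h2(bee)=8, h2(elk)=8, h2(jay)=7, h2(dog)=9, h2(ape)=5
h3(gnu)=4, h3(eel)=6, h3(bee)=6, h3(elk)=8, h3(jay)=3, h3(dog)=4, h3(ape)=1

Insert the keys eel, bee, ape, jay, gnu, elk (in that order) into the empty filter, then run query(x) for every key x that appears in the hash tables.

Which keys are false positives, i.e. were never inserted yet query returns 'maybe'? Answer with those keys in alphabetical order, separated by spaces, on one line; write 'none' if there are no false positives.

Start: bits=00000000000
After insert 'eel': sets bits 0 6 -> bits=10000010000
After insert 'bee': sets bits 6 8 10 -> bits=10000010101
After insert 'ape': sets bits 1 2 5 -> bits=11100110101
After insert 'jay': sets bits 0 3 7 -> bits=11110111101
After insert 'gnu': sets bits 3 4 9 -> bits=11111111111
After insert 'elk': sets bits 0 8 -> bits=11111111111
Not inserted: dog — query each against bits=11111111111:
query dog: checks bit4=1, bit8=1, bit9=1 (all 1) -> maybe => FALSE POSITIVE
False positives (alphabetical): dog

Answer: dog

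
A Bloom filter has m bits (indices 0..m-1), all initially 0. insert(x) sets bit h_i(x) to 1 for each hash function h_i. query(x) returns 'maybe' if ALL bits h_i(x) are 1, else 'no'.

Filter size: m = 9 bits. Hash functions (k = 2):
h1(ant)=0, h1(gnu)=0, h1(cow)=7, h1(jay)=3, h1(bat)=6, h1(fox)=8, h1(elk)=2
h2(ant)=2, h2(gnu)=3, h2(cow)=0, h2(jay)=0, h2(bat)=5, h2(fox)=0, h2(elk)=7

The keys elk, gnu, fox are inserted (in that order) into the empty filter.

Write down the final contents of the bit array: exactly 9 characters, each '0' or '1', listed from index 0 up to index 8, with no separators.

Start: bits=000000000
After insert 'elk': sets bits 2 7 -> bits=001000010
After insert 'gnu': sets bits 0 3 -> bits=101100010
After insert 'fox': sets bits 0 8 -> bits=101100011

Answer: 101100011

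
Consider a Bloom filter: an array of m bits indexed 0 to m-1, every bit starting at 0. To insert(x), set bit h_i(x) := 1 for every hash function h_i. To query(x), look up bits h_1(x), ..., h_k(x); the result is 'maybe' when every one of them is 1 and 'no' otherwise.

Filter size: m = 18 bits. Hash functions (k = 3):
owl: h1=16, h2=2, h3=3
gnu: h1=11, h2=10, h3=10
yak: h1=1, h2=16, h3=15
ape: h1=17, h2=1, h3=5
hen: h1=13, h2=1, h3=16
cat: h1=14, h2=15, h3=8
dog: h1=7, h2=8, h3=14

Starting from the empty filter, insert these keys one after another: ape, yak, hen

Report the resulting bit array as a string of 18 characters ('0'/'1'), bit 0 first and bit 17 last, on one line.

Answer: 010001000000010111

Derivation:
Start: bits=000000000000000000
After insert 'ape': sets bits 1 5 17 -> bits=010001000000000001
After insert 'yak': sets bits 1 15 16 -> bits=010001000000000111
After insert 'hen': sets bits 1 13 16 -> bits=010001000000010111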